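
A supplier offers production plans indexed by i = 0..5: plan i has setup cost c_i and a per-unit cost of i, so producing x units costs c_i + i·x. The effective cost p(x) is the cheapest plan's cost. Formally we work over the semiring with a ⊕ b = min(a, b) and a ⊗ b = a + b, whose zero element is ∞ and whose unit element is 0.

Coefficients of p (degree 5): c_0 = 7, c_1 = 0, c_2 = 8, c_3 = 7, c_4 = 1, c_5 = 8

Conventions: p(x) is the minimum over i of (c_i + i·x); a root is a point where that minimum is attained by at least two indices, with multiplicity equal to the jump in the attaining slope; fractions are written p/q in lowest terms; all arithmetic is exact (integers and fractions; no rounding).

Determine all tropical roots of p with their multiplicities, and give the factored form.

hull edge (i=0, c=7) to (i=1, c=0): slope -7, span 1
hull edge (i=1, c=0) to (i=4, c=1): slope 1/3, span 3
hull edge (i=4, c=1) to (i=5, c=8): slope 7, span 1
Factored form: p(x) = 8 ⊗ (x ⊕ (-7)) ⊗ (x ⊕ (-1/3)) ⊗ (x ⊕ (-1/3)) ⊗ (x ⊕ (-1/3)) ⊗ (x ⊕ 7)
Answer: roots = -7 (mult 1), -1/3 (mult 3), 7 (mult 1)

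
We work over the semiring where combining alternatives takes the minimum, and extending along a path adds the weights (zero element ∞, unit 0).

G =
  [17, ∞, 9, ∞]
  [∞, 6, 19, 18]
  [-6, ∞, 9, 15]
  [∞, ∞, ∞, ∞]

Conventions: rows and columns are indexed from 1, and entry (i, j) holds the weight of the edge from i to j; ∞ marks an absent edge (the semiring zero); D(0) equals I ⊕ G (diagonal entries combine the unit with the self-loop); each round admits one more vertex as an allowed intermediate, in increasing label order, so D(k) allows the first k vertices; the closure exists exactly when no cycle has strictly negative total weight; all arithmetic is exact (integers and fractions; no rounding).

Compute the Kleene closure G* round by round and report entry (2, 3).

D(0):
  [0, ∞, 9, ∞]
  [∞, 0, 19, 18]
  [-6, ∞, 0, 15]
  [∞, ∞, ∞, 0]
D(1):
  [0, ∞, 9, ∞]
  [∞, 0, 19, 18]
  [-6, ∞, 0, 15]
  [∞, ∞, ∞, 0]
D(2):
  [0, ∞, 9, ∞]
  [∞, 0, 19, 18]
  [-6, ∞, 0, 15]
  [∞, ∞, ∞, 0]
D(3):
  [0, ∞, 9, 24]
  [13, 0, 19, 18]
  [-6, ∞, 0, 15]
  [∞, ∞, ∞, 0]
D(4):
  [0, ∞, 9, 24]
  [13, 0, 19, 18]
  [-6, ∞, 0, 15]
  [∞, ∞, ∞, 0]
Answer: G*[2][3] = 19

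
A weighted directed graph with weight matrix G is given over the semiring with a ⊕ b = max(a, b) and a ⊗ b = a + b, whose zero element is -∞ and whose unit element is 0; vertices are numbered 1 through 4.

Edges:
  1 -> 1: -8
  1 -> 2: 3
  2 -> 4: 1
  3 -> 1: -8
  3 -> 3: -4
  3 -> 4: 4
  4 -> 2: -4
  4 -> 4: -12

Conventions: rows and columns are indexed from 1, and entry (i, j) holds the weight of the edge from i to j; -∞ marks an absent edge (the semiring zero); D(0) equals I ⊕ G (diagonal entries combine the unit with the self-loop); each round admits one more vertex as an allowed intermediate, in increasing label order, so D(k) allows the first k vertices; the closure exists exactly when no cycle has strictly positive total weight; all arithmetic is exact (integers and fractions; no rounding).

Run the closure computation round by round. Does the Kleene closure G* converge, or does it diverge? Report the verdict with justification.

D(0):
  [0, 3, -∞, -∞]
  [-∞, 0, -∞, 1]
  [-8, -∞, 0, 4]
  [-∞, -4, -∞, 0]
D(1):
  [0, 3, -∞, -∞]
  [-∞, 0, -∞, 1]
  [-8, -5, 0, 4]
  [-∞, -4, -∞, 0]
D(2):
  [0, 3, -∞, 4]
  [-∞, 0, -∞, 1]
  [-8, -5, 0, 4]
  [-∞, -4, -∞, 0]
D(3):
  [0, 3, -∞, 4]
  [-∞, 0, -∞, 1]
  [-8, -5, 0, 4]
  [-∞, -4, -∞, 0]
D(4):
  [0, 3, -∞, 4]
  [-∞, 0, -∞, 1]
  [-8, 0, 0, 4]
  [-∞, -4, -∞, 0]
Key observation: every diagonal entry stays at the unit through all rounds, so no improving cycle exists.
Answer: CONVERGES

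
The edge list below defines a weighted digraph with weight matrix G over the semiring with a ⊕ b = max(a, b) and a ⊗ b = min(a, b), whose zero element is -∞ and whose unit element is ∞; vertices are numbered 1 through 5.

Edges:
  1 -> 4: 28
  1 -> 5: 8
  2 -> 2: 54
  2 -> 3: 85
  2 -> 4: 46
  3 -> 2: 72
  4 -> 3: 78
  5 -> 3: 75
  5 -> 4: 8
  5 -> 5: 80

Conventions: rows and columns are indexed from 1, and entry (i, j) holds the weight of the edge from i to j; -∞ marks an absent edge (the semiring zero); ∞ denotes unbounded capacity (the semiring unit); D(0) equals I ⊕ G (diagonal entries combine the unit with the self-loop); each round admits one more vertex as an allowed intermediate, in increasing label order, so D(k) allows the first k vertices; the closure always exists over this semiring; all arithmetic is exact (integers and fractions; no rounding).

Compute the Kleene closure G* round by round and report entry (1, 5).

D(0):
  [∞, -∞, -∞, 28, 8]
  [-∞, ∞, 85, 46, -∞]
  [-∞, 72, ∞, -∞, -∞]
  [-∞, -∞, 78, ∞, -∞]
  [-∞, -∞, 75, 8, ∞]
D(1):
  [∞, -∞, -∞, 28, 8]
  [-∞, ∞, 85, 46, -∞]
  [-∞, 72, ∞, -∞, -∞]
  [-∞, -∞, 78, ∞, -∞]
  [-∞, -∞, 75, 8, ∞]
D(2):
  [∞, -∞, -∞, 28, 8]
  [-∞, ∞, 85, 46, -∞]
  [-∞, 72, ∞, 46, -∞]
  [-∞, -∞, 78, ∞, -∞]
  [-∞, -∞, 75, 8, ∞]
D(3):
  [∞, -∞, -∞, 28, 8]
  [-∞, ∞, 85, 46, -∞]
  [-∞, 72, ∞, 46, -∞]
  [-∞, 72, 78, ∞, -∞]
  [-∞, 72, 75, 46, ∞]
D(4):
  [∞, 28, 28, 28, 8]
  [-∞, ∞, 85, 46, -∞]
  [-∞, 72, ∞, 46, -∞]
  [-∞, 72, 78, ∞, -∞]
  [-∞, 72, 75, 46, ∞]
D(5):
  [∞, 28, 28, 28, 8]
  [-∞, ∞, 85, 46, -∞]
  [-∞, 72, ∞, 46, -∞]
  [-∞, 72, 78, ∞, -∞]
  [-∞, 72, 75, 46, ∞]
Answer: G*[1][5] = 8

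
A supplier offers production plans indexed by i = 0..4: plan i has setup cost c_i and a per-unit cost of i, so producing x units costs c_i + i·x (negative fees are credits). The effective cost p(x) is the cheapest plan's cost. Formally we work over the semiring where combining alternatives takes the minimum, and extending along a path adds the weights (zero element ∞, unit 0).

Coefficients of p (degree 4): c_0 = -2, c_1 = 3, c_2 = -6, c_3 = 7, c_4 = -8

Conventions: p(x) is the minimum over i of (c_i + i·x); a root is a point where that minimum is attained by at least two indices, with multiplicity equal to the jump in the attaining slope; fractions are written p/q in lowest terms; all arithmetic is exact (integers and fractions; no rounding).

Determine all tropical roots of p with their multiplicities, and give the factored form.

hull edge (i=0, c=-2) to (i=2, c=-6): slope -2, span 2
hull edge (i=2, c=-6) to (i=4, c=-8): slope -1, span 2
Factored form: p(x) = -8 ⊗ (x ⊕ 1) ⊗ (x ⊕ 1) ⊗ (x ⊕ 2) ⊗ (x ⊕ 2)
Answer: roots = 1 (mult 2), 2 (mult 2)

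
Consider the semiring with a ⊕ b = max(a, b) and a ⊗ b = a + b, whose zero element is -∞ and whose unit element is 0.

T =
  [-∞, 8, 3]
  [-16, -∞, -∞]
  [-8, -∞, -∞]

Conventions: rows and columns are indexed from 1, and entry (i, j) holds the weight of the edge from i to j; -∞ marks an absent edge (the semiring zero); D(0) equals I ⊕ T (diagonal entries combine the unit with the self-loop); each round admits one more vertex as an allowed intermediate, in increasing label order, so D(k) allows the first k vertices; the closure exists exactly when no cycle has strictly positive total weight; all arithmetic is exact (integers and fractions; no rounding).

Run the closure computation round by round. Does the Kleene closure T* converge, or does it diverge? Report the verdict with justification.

D(0):
  [0, 8, 3]
  [-16, 0, -∞]
  [-8, -∞, 0]
D(1):
  [0, 8, 3]
  [-16, 0, -13]
  [-8, 0, 0]
D(2):
  [0, 8, 3]
  [-16, 0, -13]
  [-8, 0, 0]
D(3):
  [0, 8, 3]
  [-16, 0, -13]
  [-8, 0, 0]
Key observation: every diagonal entry stays at the unit through all rounds, so no improving cycle exists.
Answer: CONVERGES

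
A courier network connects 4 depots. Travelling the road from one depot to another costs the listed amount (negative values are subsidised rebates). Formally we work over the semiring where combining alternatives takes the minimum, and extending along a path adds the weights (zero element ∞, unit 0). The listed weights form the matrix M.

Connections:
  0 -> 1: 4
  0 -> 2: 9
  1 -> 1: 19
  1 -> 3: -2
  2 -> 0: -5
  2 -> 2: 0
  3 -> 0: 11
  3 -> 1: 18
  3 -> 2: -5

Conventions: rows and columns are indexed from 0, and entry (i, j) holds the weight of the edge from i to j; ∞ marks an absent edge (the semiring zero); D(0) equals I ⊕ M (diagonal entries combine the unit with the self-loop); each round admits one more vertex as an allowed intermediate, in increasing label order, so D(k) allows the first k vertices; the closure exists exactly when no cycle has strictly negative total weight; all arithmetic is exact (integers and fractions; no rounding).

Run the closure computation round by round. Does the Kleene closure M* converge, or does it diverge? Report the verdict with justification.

D(0):
  [0, 4, 9, ∞]
  [∞, 0, ∞, -2]
  [-5, ∞, 0, ∞]
  [11, 18, -5, 0]
D(1):
  [0, 4, 9, ∞]
  [∞, 0, ∞, -2]
  [-5, -1, 0, ∞]
  [11, 15, -5, 0]
D(2):
  [0, 4, 9, 2]
  [∞, 0, ∞, -2]
  [-5, -1, 0, -3]
  [11, 15, -5, 0]
Detection: at round 3, diagonal entry (3, 3) turns strictly negative.
Key observation: the cycle 3->2->0->1->3 has total weight (-5) + (-5) + 4 + (-2), which is strictly negative.
Answer: DIVERGES — negative cycle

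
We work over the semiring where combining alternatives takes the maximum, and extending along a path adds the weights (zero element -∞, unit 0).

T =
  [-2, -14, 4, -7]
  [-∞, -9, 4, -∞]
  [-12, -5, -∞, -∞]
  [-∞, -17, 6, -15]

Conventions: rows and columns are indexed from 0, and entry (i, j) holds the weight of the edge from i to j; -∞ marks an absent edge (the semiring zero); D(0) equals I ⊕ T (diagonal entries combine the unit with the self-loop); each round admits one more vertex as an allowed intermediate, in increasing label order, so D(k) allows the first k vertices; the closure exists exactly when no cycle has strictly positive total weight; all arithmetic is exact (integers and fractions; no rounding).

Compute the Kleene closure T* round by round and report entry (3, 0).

D(0):
  [0, -14, 4, -7]
  [-∞, 0, 4, -∞]
  [-12, -5, 0, -∞]
  [-∞, -17, 6, 0]
D(1):
  [0, -14, 4, -7]
  [-∞, 0, 4, -∞]
  [-12, -5, 0, -19]
  [-∞, -17, 6, 0]
D(2):
  [0, -14, 4, -7]
  [-∞, 0, 4, -∞]
  [-12, -5, 0, -19]
  [-∞, -17, 6, 0]
D(3):
  [0, -1, 4, -7]
  [-8, 0, 4, -15]
  [-12, -5, 0, -19]
  [-6, 1, 6, 0]
D(4):
  [0, -1, 4, -7]
  [-8, 0, 4, -15]
  [-12, -5, 0, -19]
  [-6, 1, 6, 0]
Answer: T*[3][0] = -6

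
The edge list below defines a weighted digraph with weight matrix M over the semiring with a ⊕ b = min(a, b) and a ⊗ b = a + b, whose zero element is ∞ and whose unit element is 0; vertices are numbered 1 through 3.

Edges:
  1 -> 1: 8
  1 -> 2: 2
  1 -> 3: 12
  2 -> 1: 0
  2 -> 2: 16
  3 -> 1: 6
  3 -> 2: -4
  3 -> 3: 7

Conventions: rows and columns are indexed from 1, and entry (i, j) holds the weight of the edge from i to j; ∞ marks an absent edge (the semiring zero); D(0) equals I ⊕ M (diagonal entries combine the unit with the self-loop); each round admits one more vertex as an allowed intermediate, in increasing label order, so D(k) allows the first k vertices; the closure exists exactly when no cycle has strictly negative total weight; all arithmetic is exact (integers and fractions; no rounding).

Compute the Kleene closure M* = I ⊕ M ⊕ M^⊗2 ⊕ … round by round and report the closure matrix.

D(0):
  [0, 2, 12]
  [0, 0, ∞]
  [6, -4, 0]
D(1):
  [0, 2, 12]
  [0, 0, 12]
  [6, -4, 0]
D(2):
  [0, 2, 12]
  [0, 0, 12]
  [-4, -4, 0]
D(3):
  [0, 2, 12]
  [0, 0, 12]
  [-4, -4, 0]
Answer: M* = [[0, 2, 12], [0, 0, 12], [-4, -4, 0]]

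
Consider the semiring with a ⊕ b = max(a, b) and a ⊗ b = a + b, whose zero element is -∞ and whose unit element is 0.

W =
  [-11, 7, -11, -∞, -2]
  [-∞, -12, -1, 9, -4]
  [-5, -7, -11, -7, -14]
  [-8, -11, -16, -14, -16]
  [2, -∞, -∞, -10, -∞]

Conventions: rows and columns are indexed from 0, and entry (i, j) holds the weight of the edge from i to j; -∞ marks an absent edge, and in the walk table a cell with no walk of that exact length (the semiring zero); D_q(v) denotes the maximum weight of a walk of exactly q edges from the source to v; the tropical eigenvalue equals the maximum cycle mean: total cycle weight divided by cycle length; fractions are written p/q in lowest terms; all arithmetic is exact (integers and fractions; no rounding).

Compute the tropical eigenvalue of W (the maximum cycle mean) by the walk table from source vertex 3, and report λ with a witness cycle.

q=0: [-∞, -∞, -∞, 0, -∞]
q=1: [-8, -11, -16, -14, -16]
q=2: [-14, -1, -12, -2, -10]
q=3: [-8, -7, -2, 8, -5]
q=4: [0, -1, -8, 2, -8]
q=5: [-6, 7, -2, 8, -2]
Optimal cycle mean attained by: cycle 0->1->3->0, total 7 + 9 + (-8), length 3.
Answer: λ = 8/3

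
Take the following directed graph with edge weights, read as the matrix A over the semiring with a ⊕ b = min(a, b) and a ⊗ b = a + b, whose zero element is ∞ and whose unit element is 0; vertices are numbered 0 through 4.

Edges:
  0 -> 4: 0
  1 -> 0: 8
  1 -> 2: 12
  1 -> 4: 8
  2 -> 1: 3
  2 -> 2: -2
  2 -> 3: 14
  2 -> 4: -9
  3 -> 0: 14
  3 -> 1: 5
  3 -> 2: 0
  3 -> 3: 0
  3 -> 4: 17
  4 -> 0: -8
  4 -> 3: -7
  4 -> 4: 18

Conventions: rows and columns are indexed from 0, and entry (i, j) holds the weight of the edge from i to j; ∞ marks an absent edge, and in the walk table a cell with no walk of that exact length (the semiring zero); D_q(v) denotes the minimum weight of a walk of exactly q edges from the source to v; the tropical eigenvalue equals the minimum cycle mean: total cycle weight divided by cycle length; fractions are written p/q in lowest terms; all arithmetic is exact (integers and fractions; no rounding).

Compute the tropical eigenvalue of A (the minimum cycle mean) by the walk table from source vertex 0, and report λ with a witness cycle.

q=0: [0, ∞, ∞, ∞, ∞]
q=1: [∞, ∞, ∞, ∞, 0]
q=2: [-8, ∞, ∞, -7, 18]
q=3: [7, -2, -7, -7, -8]
q=4: [-16, -4, -9, -15, -16]
q=5: [-24, -10, -15, -23, -18]
Optimal cycle mean attained by: cycle 2->4->3->2, total (-9) + (-7) + 0, length 3.
Answer: λ = -16/3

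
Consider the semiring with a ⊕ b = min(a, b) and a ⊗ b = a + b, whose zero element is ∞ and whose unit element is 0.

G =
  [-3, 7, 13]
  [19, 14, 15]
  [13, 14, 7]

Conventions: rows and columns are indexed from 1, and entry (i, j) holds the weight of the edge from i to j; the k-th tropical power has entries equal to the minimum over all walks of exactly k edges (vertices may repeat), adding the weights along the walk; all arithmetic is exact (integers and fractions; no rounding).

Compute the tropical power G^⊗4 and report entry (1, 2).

G^⊗2:
  [-6, 4, 10]
  [16, 26, 22]
  [10, 20, 14]
G^⊗3:
  [-9, 1, 7]
  [13, 23, 29]
  [7, 17, 21]
G^⊗4:
  [-12, -2, 4]
  [10, 20, 26]
  [4, 14, 20]
Key observation: the optimum is the walk 1->1->1->1->2, with weight (-3) + (-3) + (-3) + 7 = -2.
Optimal value attained by: walk 1->1->1->1->2.
Answer: (G^⊗4)[1][2] = -2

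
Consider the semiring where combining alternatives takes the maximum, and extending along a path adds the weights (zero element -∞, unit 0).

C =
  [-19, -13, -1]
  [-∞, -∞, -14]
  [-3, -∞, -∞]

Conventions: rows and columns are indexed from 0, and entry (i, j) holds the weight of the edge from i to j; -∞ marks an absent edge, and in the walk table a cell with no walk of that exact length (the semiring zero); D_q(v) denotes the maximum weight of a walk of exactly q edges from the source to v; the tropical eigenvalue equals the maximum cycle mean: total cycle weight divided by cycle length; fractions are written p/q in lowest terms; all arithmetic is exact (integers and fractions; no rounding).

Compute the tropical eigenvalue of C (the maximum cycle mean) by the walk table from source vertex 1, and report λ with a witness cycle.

q=0: [-∞, 0, -∞]
q=1: [-∞, -∞, -14]
q=2: [-17, -∞, -∞]
q=3: [-36, -30, -18]
Optimal cycle mean attained by: cycle 0->2->0, total (-1) + (-3), length 2.
Answer: λ = -2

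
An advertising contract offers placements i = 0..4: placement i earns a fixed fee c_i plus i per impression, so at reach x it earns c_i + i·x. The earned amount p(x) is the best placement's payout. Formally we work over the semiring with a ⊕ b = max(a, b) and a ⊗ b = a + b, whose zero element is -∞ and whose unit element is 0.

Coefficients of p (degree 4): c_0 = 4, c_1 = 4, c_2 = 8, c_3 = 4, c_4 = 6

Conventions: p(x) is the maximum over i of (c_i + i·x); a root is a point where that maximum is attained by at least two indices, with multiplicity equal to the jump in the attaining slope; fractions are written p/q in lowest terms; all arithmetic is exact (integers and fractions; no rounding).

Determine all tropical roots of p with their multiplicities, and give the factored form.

hull edge (i=0, c=4) to (i=2, c=8): slope 2, span 2
hull edge (i=2, c=8) to (i=4, c=6): slope -1, span 2
Factored form: p(x) = 6 ⊗ (x ⊕ (-2)) ⊗ (x ⊕ (-2)) ⊗ (x ⊕ 1) ⊗ (x ⊕ 1)
Answer: roots = -2 (mult 2), 1 (mult 2)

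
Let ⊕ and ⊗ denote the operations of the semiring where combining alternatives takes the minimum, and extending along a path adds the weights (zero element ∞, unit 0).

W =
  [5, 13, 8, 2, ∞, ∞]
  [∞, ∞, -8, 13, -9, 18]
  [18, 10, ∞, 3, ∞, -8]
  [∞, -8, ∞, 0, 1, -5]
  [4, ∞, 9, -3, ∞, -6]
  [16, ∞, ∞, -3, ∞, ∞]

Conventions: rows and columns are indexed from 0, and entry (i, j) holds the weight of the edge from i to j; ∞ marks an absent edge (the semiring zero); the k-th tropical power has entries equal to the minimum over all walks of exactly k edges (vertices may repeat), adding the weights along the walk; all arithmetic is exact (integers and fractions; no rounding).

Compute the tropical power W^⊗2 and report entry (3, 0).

W^⊗2:
  [10, -6, 5, 2, 3, -3]
  [-5, 2, 0, -12, 14, -16]
  [8, -5, 2, -11, 1, -2]
  [5, -8, -16, -8, -17, -5]
  [9, -11, 12, -9, -2, -8]
  [21, -11, 24, -3, -2, -8]
Key observation: the optimum is the walk 3->4->0, with weight 1 + 4 = 5.
Optimal value attained by: walk 3->4->0.
Answer: (W^⊗2)[3][0] = 5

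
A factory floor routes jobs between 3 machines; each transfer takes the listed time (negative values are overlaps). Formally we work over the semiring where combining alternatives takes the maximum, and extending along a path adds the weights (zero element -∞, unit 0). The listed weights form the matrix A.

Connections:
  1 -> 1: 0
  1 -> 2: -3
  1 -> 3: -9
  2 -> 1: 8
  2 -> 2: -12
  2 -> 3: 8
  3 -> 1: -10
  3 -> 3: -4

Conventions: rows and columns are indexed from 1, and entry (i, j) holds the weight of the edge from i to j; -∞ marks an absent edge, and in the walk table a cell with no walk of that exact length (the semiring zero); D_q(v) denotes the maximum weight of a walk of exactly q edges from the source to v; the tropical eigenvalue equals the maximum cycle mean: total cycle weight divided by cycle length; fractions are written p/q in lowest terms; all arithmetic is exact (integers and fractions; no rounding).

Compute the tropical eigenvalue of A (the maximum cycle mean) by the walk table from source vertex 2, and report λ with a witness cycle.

q=0: [-∞, 0, -∞]
q=1: [8, -12, 8]
q=2: [8, 5, 4]
q=3: [13, 5, 13]
Optimal cycle mean attained by: cycle 1->2->1, total (-3) + 8, length 2.
Answer: λ = 5/2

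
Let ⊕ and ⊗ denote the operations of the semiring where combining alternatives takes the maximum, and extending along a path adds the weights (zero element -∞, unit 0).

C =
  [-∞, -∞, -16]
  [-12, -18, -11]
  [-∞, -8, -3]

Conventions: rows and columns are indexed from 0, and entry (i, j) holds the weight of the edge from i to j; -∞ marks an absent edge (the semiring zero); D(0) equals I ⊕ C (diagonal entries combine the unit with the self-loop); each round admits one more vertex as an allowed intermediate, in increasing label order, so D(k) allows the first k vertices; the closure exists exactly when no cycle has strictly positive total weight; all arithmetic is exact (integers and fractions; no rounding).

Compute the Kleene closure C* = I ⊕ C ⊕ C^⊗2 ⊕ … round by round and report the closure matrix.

D(0):
  [0, -∞, -16]
  [-12, 0, -11]
  [-∞, -8, 0]
D(1):
  [0, -∞, -16]
  [-12, 0, -11]
  [-∞, -8, 0]
D(2):
  [0, -∞, -16]
  [-12, 0, -11]
  [-20, -8, 0]
D(3):
  [0, -24, -16]
  [-12, 0, -11]
  [-20, -8, 0]
Answer: C* = [[0, -24, -16], [-12, 0, -11], [-20, -8, 0]]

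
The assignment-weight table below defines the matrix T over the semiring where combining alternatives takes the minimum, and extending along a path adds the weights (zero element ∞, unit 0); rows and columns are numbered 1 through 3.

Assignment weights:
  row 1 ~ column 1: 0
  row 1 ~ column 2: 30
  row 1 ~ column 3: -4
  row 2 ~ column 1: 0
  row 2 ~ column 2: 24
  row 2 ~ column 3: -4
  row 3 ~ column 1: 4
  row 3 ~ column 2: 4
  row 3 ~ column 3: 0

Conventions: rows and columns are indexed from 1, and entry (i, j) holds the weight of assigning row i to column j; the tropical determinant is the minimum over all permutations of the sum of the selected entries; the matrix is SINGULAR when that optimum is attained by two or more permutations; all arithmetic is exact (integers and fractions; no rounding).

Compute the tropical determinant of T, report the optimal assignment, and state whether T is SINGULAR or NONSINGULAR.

σ = (1, 2, 3): 0 + 24 + 0 = 24
σ = (1, 3, 2): 0 + (-4) + 4 = 0
σ = (2, 1, 3): 30 + 0 + 0 = 30
σ = (2, 3, 1): 30 + (-4) + 4 = 30
σ = (3, 1, 2): (-4) + 0 + 4 = 0
σ = (3, 2, 1): (-4) + 24 + 4 = 24
Optimal value attained by: σ = (1, 3, 2).
Answer: det⊕(T) = 0; verdict: SINGULAR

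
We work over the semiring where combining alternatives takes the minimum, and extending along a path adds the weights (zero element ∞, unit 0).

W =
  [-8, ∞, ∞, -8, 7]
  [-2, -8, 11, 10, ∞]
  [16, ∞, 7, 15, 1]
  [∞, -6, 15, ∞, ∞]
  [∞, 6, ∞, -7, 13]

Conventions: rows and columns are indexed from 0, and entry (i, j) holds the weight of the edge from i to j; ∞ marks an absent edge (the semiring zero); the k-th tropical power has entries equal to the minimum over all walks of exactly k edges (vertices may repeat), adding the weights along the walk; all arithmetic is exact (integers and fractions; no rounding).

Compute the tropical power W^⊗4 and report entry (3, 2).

W^⊗2:
  [-16, -14, 7, -16, -1]
  [-10, -16, 3, -10, 5]
  [8, 7, 14, -6, 8]
  [-8, -14, 5, 4, 16]
  [4, -13, 8, 6, 26]
W^⊗3:
  [-24, -22, -3, -24, -9]
  [-18, -24, -5, -18, -3]
  [0, -12, 9, 0, 15]
  [-16, -22, -3, -16, -1]
  [-15, -21, -2, -4, 9]
W^⊗4:
  [-32, -30, -11, -32, -17]
  [-26, -32, -13, -26, -11]
  [-14, -20, -1, -8, 7]
  [-24, -30, -11, -24, -9]
  [-23, -29, -10, -23, -8]
Key observation: the optimum is the walk 3->1->1->1->2, with weight (-6) + (-8) + (-8) + 11 = -11.
Optimal value attained by: walk 3->1->1->1->2.
Answer: (W^⊗4)[3][2] = -11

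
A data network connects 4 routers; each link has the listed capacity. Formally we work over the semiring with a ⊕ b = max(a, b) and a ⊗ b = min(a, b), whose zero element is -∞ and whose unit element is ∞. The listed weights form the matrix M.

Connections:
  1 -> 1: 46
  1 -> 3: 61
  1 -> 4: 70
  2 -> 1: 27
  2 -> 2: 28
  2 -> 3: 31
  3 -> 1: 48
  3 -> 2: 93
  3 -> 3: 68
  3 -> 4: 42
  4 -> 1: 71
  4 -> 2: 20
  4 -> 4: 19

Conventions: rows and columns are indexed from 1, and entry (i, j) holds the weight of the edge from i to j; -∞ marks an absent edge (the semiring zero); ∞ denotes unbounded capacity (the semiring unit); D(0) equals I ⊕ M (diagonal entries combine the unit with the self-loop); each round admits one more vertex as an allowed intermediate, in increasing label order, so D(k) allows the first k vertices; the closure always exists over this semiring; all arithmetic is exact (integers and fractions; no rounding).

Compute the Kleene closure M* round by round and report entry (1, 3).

D(0):
  [∞, -∞, 61, 70]
  [27, ∞, 31, -∞]
  [48, 93, ∞, 42]
  [71, 20, -∞, ∞]
D(1):
  [∞, -∞, 61, 70]
  [27, ∞, 31, 27]
  [48, 93, ∞, 48]
  [71, 20, 61, ∞]
D(2):
  [∞, -∞, 61, 70]
  [27, ∞, 31, 27]
  [48, 93, ∞, 48]
  [71, 20, 61, ∞]
D(3):
  [∞, 61, 61, 70]
  [31, ∞, 31, 31]
  [48, 93, ∞, 48]
  [71, 61, 61, ∞]
D(4):
  [∞, 61, 61, 70]
  [31, ∞, 31, 31]
  [48, 93, ∞, 48]
  [71, 61, 61, ∞]
Answer: M*[1][3] = 61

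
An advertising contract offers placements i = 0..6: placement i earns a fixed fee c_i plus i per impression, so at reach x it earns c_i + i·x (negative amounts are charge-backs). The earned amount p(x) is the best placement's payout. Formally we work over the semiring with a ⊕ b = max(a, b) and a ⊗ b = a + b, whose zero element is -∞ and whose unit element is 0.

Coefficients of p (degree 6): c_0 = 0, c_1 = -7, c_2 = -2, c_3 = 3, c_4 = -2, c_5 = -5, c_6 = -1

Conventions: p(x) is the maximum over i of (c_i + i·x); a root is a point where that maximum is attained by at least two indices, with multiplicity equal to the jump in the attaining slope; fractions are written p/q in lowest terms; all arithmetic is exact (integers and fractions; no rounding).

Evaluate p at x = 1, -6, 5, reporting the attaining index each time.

p(1) = max(0+0·1=0, -7+1·1=-6, -2+2·1=0, 3+3·1=6, -2+4·1=2, -5+5·1=0, -1+6·1=5) = 6 (attained by i=3)
p(-6) = max(0+0·(-6)=0, -7+1·(-6)=-13, -2+2·(-6)=-14, 3+3·(-6)=-15, -2+4·(-6)=-26, -5+5·(-6)=-35, -1+6·(-6)=-37) = 0 (attained by i=0)
p(5) = max(0+0·5=0, -7+1·5=-2, -2+2·5=8, 3+3·5=18, -2+4·5=18, -5+5·5=20, -1+6·5=29) = 29 (attained by i=6)
Answer: p(1) = 6; p(-6) = 0; p(5) = 29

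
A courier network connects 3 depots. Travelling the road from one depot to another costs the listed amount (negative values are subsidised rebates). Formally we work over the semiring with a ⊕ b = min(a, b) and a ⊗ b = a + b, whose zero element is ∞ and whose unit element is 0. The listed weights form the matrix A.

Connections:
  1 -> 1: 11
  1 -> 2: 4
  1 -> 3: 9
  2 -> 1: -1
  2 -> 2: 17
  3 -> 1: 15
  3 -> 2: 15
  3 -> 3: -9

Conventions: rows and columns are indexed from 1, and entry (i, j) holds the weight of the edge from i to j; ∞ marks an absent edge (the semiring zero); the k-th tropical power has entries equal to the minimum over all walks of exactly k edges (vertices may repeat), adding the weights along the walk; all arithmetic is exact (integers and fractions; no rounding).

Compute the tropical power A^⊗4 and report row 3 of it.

A^⊗2:
  [3, 15, 0]
  [10, 3, 8]
  [6, 6, -18]
A^⊗3:
  [14, 7, -9]
  [2, 14, -1]
  [-3, -3, -27]
A^⊗4:
  [6, 6, -18]
  [13, 6, -10]
  [-12, -12, -36]
Answer: row 3 of A^⊗4 = [-12, -12, -36]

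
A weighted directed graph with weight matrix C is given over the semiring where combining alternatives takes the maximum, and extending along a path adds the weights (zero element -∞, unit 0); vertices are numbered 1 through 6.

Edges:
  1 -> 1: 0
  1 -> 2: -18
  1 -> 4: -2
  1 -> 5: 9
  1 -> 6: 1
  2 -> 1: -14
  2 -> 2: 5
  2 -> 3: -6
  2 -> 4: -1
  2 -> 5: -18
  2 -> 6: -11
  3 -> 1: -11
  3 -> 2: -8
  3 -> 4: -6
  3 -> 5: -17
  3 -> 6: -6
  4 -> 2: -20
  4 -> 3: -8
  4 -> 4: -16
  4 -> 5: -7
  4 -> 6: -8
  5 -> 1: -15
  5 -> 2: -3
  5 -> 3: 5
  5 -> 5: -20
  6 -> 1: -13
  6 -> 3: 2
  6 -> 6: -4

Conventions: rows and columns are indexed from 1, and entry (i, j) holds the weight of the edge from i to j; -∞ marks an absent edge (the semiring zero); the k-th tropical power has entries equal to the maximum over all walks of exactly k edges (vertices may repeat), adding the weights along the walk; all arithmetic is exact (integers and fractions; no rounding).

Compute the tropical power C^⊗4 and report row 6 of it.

C^⊗2:
  [0, 6, 14, -2, 9, 1]
  [-9, 10, -1, 4, -5, -6]
  [-11, -3, -4, -9, -2, -10]
  [-19, -10, -2, -14, -23, -12]
  [-6, 2, -9, -1, -6, -1]
  [-9, -6, -2, -4, -4, -4]
C^⊗3:
  [3, 11, 14, 8, 9, 8]
  [-4, 15, 4, 9, 0, -1]
  [-11, 2, 3, -4, -2, -10]
  [-13, -5, -10, -8, -10, -8]
  [-6, 7, 1, 1, 3, -5]
  [-9, -1, 1, -7, 0, -8]
C^⊗4:
  [3, 16, 14, 10, 12, 8]
  [1, 20, 9, 14, 5, 4]
  [-8, 7, 3, 1, -2, -3]
  [-13, 0, -5, -6, -4, -12]
  [-6, 12, 8, 6, 3, -4]
  [-9, 4, 5, -2, 0, -5]
Answer: row 6 of C^⊗4 = [-9, 4, 5, -2, 0, -5]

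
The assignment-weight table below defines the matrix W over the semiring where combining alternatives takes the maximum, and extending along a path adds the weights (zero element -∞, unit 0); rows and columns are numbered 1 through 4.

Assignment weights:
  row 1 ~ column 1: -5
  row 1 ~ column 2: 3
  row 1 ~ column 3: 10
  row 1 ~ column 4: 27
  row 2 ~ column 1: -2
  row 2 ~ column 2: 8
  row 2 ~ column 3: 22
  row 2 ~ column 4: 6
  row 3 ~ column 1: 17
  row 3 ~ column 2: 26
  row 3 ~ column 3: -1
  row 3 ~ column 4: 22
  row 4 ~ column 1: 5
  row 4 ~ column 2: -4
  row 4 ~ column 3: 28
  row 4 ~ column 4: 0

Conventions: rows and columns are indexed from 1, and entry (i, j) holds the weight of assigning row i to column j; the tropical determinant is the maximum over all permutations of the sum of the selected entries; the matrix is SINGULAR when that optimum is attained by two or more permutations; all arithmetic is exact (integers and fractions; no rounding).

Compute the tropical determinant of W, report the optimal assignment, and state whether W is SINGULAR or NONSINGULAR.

σ = (1, 2, 3, 4): (-5) + 8 + (-1) + 0 = 2
σ = (1, 2, 4, 3): (-5) + 8 + 22 + 28 = 53
σ = (1, 3, 2, 4): (-5) + 22 + 26 + 0 = 43
σ = (1, 3, 4, 2): (-5) + 22 + 22 + (-4) = 35
σ = (1, 4, 2, 3): (-5) + 6 + 26 + 28 = 55
σ = (1, 4, 3, 2): (-5) + 6 + (-1) + (-4) = -4
σ = (2, 1, 3, 4): 3 + (-2) + (-1) + 0 = 0
σ = (2, 1, 4, 3): 3 + (-2) + 22 + 28 = 51
σ = (2, 3, 1, 4): 3 + 22 + 17 + 0 = 42
σ = (2, 3, 4, 1): 3 + 22 + 22 + 5 = 52
σ = (2, 4, 1, 3): 3 + 6 + 17 + 28 = 54
σ = (2, 4, 3, 1): 3 + 6 + (-1) + 5 = 13
σ = (3, 1, 2, 4): 10 + (-2) + 26 + 0 = 34
σ = (3, 1, 4, 2): 10 + (-2) + 22 + (-4) = 26
σ = (3, 2, 1, 4): 10 + 8 + 17 + 0 = 35
σ = (3, 2, 4, 1): 10 + 8 + 22 + 5 = 45
σ = (3, 4, 1, 2): 10 + 6 + 17 + (-4) = 29
σ = (3, 4, 2, 1): 10 + 6 + 26 + 5 = 47
σ = (4, 1, 2, 3): 27 + (-2) + 26 + 28 = 79
σ = (4, 1, 3, 2): 27 + (-2) + (-1) + (-4) = 20
σ = (4, 2, 1, 3): 27 + 8 + 17 + 28 = 80
σ = (4, 2, 3, 1): 27 + 8 + (-1) + 5 = 39
σ = (4, 3, 1, 2): 27 + 22 + 17 + (-4) = 62
σ = (4, 3, 2, 1): 27 + 22 + 26 + 5 = 80
Optimal value attained by: σ = (4, 2, 1, 3).
Answer: det⊕(W) = 80; verdict: SINGULAR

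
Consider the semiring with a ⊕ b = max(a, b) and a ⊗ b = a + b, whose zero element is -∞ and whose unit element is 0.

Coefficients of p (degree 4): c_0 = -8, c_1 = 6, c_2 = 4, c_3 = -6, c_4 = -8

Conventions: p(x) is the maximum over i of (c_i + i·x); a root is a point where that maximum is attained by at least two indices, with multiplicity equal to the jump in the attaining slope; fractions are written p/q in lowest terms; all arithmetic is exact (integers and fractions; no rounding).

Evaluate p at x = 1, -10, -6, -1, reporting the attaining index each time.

p(1) = max(-8+0·1=-8, 6+1·1=7, 4+2·1=6, -6+3·1=-3, -8+4·1=-4) = 7 (attained by i=1)
p(-10) = max(-8+0·(-10)=-8, 6+1·(-10)=-4, 4+2·(-10)=-16, -6+3·(-10)=-36, -8+4·(-10)=-48) = -4 (attained by i=1)
p(-6) = max(-8+0·(-6)=-8, 6+1·(-6)=0, 4+2·(-6)=-8, -6+3·(-6)=-24, -8+4·(-6)=-32) = 0 (attained by i=1)
p(-1) = max(-8+0·(-1)=-8, 6+1·(-1)=5, 4+2·(-1)=2, -6+3·(-1)=-9, -8+4·(-1)=-12) = 5 (attained by i=1)
Answer: p(1) = 7; p(-10) = -4; p(-6) = 0; p(-1) = 5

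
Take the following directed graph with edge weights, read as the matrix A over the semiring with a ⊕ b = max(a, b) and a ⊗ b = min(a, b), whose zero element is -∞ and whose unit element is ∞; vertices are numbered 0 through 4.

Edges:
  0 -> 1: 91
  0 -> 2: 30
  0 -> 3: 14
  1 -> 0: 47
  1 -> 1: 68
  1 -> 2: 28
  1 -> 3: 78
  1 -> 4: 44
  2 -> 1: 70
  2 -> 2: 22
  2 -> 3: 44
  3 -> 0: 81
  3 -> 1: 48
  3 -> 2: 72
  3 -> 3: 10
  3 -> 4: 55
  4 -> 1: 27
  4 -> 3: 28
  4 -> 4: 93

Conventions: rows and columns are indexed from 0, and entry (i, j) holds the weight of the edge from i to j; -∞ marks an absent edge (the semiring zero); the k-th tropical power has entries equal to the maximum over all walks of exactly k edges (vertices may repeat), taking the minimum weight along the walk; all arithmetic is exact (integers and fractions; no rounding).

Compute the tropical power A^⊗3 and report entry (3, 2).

A^⊗2:
  [47, 68, 28, 78, 44]
  [78, 68, 72, 68, 55]
  [47, 68, 44, 70, 44]
  [47, 81, 30, 48, 55]
  [28, 28, 28, 28, 93]
A^⊗3:
  [78, 68, 72, 68, 55]
  [68, 78, 68, 68, 55]
  [70, 68, 70, 68, 55]
  [48, 68, 48, 78, 55]
  [28, 28, 28, 28, 93]
Key observation: the optimum is the walk 3->1->3->2, with weight 48 min 78 min 72 = 48.
Optimal value attained by: walk 3->1->3->2.
Answer: (A^⊗3)[3][2] = 48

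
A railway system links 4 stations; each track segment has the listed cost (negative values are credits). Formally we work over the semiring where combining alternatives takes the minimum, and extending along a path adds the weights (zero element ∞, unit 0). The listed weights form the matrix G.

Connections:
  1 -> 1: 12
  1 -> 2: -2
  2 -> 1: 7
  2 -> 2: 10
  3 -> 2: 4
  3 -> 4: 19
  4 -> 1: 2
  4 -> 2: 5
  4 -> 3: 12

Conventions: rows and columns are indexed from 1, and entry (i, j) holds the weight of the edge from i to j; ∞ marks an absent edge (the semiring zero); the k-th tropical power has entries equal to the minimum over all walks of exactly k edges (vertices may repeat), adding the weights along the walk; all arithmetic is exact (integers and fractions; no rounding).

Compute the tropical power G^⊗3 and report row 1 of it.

G^⊗2:
  [5, 8, ∞, ∞]
  [17, 5, ∞, ∞]
  [11, 14, 31, ∞]
  [12, 0, ∞, 31]
G^⊗3:
  [15, 3, ∞, ∞]
  [12, 15, ∞, ∞]
  [21, 9, ∞, 50]
  [7, 10, 43, ∞]
Answer: row 1 of G^⊗3 = [15, 3, ∞, ∞]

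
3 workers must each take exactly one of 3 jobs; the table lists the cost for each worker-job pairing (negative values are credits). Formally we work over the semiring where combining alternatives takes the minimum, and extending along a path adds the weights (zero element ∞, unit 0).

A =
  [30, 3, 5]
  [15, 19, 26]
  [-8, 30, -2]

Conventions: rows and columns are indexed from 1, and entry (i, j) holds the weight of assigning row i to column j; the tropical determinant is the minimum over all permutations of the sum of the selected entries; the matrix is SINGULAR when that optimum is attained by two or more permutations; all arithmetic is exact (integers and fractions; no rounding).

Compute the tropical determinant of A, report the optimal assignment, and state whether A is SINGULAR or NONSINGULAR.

σ = (1, 2, 3): 30 + 19 + (-2) = 47
σ = (1, 3, 2): 30 + 26 + 30 = 86
σ = (2, 1, 3): 3 + 15 + (-2) = 16
σ = (2, 3, 1): 3 + 26 + (-8) = 21
σ = (3, 1, 2): 5 + 15 + 30 = 50
σ = (3, 2, 1): 5 + 19 + (-8) = 16
Optimal value attained by: σ = (2, 1, 3).
Answer: det⊕(A) = 16; verdict: SINGULAR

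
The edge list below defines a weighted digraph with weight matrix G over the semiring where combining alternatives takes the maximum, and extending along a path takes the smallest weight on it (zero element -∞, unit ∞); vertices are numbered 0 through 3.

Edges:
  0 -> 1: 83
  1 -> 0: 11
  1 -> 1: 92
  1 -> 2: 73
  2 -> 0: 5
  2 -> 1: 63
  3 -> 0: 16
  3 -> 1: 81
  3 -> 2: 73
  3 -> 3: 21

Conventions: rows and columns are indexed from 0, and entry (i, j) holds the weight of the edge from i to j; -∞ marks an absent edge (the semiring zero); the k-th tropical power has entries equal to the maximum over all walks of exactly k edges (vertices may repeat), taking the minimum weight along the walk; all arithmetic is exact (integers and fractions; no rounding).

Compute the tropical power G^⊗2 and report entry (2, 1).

G^⊗2:
  [11, 83, 73, -∞]
  [11, 92, 73, -∞]
  [11, 63, 63, -∞]
  [16, 81, 73, 21]
Key observation: the optimum is the walk 2->1->1, with weight 63 min 92 = 63.
Optimal value attained by: walk 2->1->1.
Answer: (G^⊗2)[2][1] = 63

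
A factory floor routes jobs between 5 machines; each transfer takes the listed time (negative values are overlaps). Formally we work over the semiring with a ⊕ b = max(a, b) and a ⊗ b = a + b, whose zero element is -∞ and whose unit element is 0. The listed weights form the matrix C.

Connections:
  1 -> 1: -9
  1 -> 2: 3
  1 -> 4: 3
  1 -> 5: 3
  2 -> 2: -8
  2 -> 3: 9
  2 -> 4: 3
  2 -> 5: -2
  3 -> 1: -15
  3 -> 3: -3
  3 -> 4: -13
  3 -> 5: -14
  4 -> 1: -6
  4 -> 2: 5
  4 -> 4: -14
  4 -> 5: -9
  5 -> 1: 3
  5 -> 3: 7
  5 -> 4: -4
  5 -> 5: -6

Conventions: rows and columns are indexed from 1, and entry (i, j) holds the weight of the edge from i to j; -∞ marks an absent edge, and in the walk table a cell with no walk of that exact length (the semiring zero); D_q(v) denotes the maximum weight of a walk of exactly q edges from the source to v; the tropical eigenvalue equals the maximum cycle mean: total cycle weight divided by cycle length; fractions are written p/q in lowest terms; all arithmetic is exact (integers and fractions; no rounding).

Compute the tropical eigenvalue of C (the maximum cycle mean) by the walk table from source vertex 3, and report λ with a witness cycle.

q=0: [-∞, -∞, 0, -∞, -∞]
q=1: [-15, -∞, -3, -13, -14]
q=2: [-11, -8, -6, -12, -12]
q=3: [-9, -7, 1, -5, -8]
q=4: [-5, 0, 2, -4, -6]
q=5: [-3, 1, 9, 3, -2]
Optimal cycle mean attained by: cycle 2->4->2, total 3 + 5, length 2.
Answer: λ = 4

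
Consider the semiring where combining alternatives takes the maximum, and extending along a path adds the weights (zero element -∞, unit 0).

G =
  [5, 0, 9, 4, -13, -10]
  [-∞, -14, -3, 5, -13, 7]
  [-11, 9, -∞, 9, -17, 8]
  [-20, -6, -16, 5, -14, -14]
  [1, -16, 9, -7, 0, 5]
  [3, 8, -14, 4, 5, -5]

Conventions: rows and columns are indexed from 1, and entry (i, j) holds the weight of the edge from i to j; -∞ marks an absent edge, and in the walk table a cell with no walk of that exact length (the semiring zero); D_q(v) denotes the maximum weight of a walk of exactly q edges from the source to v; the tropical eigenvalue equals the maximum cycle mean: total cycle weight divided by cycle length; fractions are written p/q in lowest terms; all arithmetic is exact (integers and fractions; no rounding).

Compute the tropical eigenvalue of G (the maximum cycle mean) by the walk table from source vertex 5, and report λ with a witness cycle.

q=0: [-∞, -∞, -∞, -∞, 0, -∞]
q=1: [1, -16, 9, -7, 0, 5]
q=2: [8, 18, 10, 18, 10, 17]
q=3: [20, 25, 19, 23, 22, 25]
q=4: [28, 33, 31, 30, 30, 32]
q=5: [35, 40, 39, 40, 37, 40]
q=6: [43, 48, 46, 48, 45, 47]
Optimal cycle mean attained by: cycle 2->6->2, total 7 + 8, length 2.
Answer: λ = 15/2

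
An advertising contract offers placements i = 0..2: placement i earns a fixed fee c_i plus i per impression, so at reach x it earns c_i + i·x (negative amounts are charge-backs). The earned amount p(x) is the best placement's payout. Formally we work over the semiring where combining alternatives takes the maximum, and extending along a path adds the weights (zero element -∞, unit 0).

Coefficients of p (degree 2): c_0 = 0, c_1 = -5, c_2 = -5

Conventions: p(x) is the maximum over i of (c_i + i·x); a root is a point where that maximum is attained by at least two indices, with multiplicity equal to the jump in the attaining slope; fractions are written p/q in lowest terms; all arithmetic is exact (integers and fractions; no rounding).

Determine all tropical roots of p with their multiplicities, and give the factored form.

hull edge (i=0, c=0) to (i=2, c=-5): slope -5/2, span 2
Factored form: p(x) = -5 ⊗ (x ⊕ 5/2) ⊗ (x ⊕ 5/2)
Answer: roots = 5/2 (mult 2)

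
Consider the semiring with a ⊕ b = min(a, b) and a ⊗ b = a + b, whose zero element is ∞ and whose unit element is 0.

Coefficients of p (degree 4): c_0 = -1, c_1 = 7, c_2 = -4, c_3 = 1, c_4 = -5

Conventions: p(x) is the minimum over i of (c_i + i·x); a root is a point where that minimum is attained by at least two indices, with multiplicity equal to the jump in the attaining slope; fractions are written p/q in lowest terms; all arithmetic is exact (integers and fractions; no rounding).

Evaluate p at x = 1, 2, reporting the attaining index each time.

p(1) = min(-1+0·1=-1, 7+1·1=8, -4+2·1=-2, 1+3·1=4, -5+4·1=-1) = -2 (attained by i=2)
p(2) = min(-1+0·2=-1, 7+1·2=9, -4+2·2=0, 1+3·2=7, -5+4·2=3) = -1 (attained by i=0)
Answer: p(1) = -2; p(2) = -1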